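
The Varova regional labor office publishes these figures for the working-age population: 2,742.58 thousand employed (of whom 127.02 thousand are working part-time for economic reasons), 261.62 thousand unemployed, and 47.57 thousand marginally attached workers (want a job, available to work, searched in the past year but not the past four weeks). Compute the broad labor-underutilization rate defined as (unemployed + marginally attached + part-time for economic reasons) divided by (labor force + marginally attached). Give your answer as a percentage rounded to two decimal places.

Labor force = 2,742.58 + 261.62 = 3,004.20 thousand.
Numerator = 261.62 + 47.57 + 127.02 = 436.21 thousand.
Denominator = 3,004.20 + 47.57 = 3,051.77 thousand.
Broad rate = 436.21 / 3,051.77 = 14.29%.

Broad underutilization rate ≈ 14.29%.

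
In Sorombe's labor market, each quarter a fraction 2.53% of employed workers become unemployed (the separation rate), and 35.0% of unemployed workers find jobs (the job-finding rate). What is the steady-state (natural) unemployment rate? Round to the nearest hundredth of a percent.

At steady state the flows balance: s·E = f·U, so U/(E+U) = s/(s+f).
u* = 2.53 / (2.53 + 35.0) = 2.53 / 37.53 = 6.74%.

Steady-state unemployment rate ≈ 6.74%.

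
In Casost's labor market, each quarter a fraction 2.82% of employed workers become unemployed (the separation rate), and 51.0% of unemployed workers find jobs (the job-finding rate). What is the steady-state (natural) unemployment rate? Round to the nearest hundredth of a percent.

At steady state the flows balance: s·E = f·U, so U/(E+U) = s/(s+f).
u* = 2.82 / (2.82 + 51.0) = 2.82 / 53.82 = 5.24%.

Steady-state unemployment rate ≈ 5.24%.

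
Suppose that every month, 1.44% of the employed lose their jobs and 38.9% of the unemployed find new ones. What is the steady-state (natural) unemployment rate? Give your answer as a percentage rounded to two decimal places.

At steady state the flows balance: s·E = f·U, so U/(E+U) = s/(s+f).
u* = 1.44 / (1.44 + 38.9) = 1.44 / 40.34 = 3.57%.

Steady-state unemployment rate ≈ 3.57%.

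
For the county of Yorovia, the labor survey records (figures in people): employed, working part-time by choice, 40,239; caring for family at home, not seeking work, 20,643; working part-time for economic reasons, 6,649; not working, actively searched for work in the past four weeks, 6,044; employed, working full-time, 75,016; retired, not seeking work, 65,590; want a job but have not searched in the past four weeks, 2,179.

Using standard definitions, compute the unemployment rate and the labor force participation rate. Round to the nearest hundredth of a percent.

Employed = 40,239 + 6,649 + 75,016 = 121,904 (anyone who worked, including part-time for economic reasons, counts as employed).
Unemployed = 6,044.
Labor force = 121,904 + 6,044 = 127,948.
Not in labor force = 20,643 + 65,590 + 2,179 = 88,412 (those not working and not actively searching are outside the labor force — including those who want a job but have given up searching).
Civilian working-age population = 127,948 + 88,412 = 216,360.
Unemployment rate = 6,044 / 127,948 = 4.72%.
Labor force participation rate = 127,948 / 216,360 = 59.14%.

Unemployment rate ≈ 4.72%; labor force participation rate ≈ 59.14%.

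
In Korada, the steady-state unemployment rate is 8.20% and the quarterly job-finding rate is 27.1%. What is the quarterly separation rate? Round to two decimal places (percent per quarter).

From u* = s/(s+f): s = u·f/(1−u).
s = 0.0820 × 27.1 / (1 − 0.0820) = 2.2222 / 0.9180 ≈ 2.42% per quarter.

Separation rate ≈ 2.42% per quarter.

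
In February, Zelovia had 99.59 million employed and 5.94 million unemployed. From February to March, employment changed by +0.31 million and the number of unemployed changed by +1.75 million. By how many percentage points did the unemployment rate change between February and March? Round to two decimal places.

The unemployment rate changed by +1.52 percentage points.

February: labor force = 99.59 + 5.94 = 105.53; u = 5.94/105.53 = 5.63%.
March: labor force = 99.90 + 7.69 = 107.59; u = 7.69/107.59 = 7.15%.
Change = 7.15% − 5.63% = +1.52 pp.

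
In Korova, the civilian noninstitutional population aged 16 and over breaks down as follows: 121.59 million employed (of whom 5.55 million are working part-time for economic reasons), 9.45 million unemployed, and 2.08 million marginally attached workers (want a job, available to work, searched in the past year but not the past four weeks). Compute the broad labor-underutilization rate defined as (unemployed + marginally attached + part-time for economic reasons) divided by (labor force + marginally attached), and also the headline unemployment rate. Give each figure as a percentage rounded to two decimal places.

Broad underutilization rate ≈ 12.83%; headline unemployment rate ≈ 7.21%.

Labor force = 121.59 + 9.45 = 131.04 million.
Numerator = 9.45 + 2.08 + 5.55 = 17.08 million.
Denominator = 131.04 + 2.08 = 133.12 million.
Broad rate = 17.08 / 133.12 = 12.83%.
Headline unemployment rate = 9.45 / 131.04 = 7.21%.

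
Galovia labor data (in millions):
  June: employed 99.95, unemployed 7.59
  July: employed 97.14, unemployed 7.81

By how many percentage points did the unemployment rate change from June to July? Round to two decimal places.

June: labor force = 99.95 + 7.59 = 107.54; u = 7.59/107.54 = 7.06%.
July: labor force = 97.14 + 7.81 = 104.95; u = 7.81/104.95 = 7.44%.
Change = 7.44% − 7.06% = +0.38 pp.

The unemployment rate changed by +0.38 percentage points.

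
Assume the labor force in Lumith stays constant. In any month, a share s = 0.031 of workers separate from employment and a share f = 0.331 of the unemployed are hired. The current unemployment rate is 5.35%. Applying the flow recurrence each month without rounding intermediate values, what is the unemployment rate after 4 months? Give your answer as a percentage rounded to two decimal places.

Unemployment rate after four months ≈ 8.03%.

With a fixed labor force, u_{t+1} = u_t + s·(1−u_t) − f·u_t = u_t·(1−s−f) + s.
Here 1−s−f = 0.638 and s = 0.031.
u_1 = 0.053500 × 0.638 + 0.031 = 0.065133.
u_2 = 0.065133 × 0.638 + 0.031 = 0.072555.
u_3 = 0.072555 × 0.638 + 0.031 = 0.077290.
u_4 = 0.077290 × 0.638 + 0.031 = 0.080311.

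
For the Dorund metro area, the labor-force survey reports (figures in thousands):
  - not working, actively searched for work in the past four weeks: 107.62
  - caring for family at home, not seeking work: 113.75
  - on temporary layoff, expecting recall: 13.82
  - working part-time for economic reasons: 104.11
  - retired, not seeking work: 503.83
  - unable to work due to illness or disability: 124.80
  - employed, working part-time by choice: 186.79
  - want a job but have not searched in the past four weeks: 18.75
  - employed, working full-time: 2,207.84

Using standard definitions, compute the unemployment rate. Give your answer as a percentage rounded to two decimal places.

Employed = 104.11 + 186.79 + 2,207.84 = 2,498.74 thousand (anyone who worked, including part-time for economic reasons, counts as employed).
Unemployed = 107.62 + 13.82 = 121.44 thousand (jobless and actively searching, or on temporary layoff).
Labor force = 2,498.74 + 121.44 = 2,620.18 thousand.
Unemployment rate = 121.44 / 2,620.18 = 4.63%.

Unemployment rate ≈ 4.63%.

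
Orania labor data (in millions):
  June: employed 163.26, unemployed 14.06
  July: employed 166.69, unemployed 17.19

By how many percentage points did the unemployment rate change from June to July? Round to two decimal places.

June: labor force = 163.26 + 14.06 = 177.32; u = 14.06/177.32 = 7.93%.
July: labor force = 166.69 + 17.19 = 183.88; u = 17.19/183.88 = 9.35%.
Change = 9.35% − 7.93% = +1.42 pp.

The unemployment rate changed by +1.42 percentage points.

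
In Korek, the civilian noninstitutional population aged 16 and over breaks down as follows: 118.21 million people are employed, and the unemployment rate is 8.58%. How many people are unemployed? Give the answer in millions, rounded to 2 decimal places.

Let U be the number unemployed. The labor force is E + U, and U/(E+U) = 0.0858.
So U = 0.0858 × 118.21 / (1 − 0.0858) = 10.1424 / 0.9142 ≈ 11.09 million.

About 11.09 million are unemployed.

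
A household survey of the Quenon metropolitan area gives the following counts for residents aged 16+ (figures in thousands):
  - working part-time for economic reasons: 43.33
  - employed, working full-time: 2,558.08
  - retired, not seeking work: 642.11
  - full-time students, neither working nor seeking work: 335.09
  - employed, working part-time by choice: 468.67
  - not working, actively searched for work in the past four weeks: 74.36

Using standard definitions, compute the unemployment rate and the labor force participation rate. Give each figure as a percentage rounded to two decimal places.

Employed = 43.33 + 2,558.08 + 468.67 = 3,070.08 thousand (anyone who worked, including part-time for economic reasons, counts as employed).
Unemployed = 74.36 thousand.
Labor force = 3,070.08 + 74.36 = 3,144.44 thousand.
Not in labor force = 642.11 + 335.09 = 977.20 thousand (those not working and not actively searching are outside the labor force).
Civilian working-age population = 3,144.44 + 977.20 = 4,121.64 thousand.
Unemployment rate = 74.36 / 3,144.44 = 2.36%.
Labor force participation rate = 3,144.44 / 4,121.64 = 76.29%.

Unemployment rate ≈ 2.36%; labor force participation rate ≈ 76.29%.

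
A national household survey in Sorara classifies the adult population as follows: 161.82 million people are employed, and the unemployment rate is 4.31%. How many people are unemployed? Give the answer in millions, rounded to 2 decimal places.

About 7.29 million are unemployed.

Let U be the number unemployed. The labor force is E + U, and U/(E+U) = 0.0431.
So U = 0.0431 × 161.82 / (1 − 0.0431) = 6.9744 / 0.9569 ≈ 7.29 million.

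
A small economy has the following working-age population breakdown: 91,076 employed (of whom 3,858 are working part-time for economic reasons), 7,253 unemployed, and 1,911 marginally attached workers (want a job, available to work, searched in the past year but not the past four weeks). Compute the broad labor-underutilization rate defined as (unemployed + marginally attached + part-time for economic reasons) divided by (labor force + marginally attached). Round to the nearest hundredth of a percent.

Labor force = 91,076 + 7,253 = 98,329.
Numerator = 7,253 + 1,911 + 3,858 = 13,022.
Denominator = 98,329 + 1,911 = 100,240.
Broad rate = 13,022 / 100,240 = 12.99%.

Broad underutilization rate ≈ 12.99%.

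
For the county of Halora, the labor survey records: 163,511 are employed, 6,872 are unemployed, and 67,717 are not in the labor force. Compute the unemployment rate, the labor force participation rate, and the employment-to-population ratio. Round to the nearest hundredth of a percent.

Labor force = employed + unemployed = 163,511 + 6,872 = 170,383.
Working-age population = 170,383 + 67,717 = 238,100.
Unemployment rate = 6,872 / 170,383 = 4.03%.
Labor force participation rate = 170,383 / 238,100 = 71.56%.
Employment-population ratio = 163,511 / 238,100 = 68.67%.

Unemployment rate ≈ 4.03%; labor force participation rate ≈ 71.56%; employment-population ratio ≈ 68.67%.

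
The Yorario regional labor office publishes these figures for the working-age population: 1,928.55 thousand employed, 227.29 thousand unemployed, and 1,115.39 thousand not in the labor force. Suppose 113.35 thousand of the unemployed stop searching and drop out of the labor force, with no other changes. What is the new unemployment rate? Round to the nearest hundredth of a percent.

New unemployment rate ≈ 5.58%.

Initially, labor force = 1,928.55 + 227.29 = 2,155.84 thousand, so u = 227.29/2,155.84 = 10.54%.
After the change, unemployed and labor force both fall by 113.35 → E = 1,928.55, U = 113.94, labor force = 2,042.49 thousand.
New unemployment rate = 113.94 / 2,042.49 = 5.58%.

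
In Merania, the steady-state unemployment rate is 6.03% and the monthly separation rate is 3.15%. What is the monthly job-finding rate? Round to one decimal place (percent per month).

From u* = s/(s+f): f = s·(1−u)/u.
f = 3.15 × (1 − 0.0603) / 0.0603 = 2.9601 / 0.0603 ≈ 49.1% per month.

Job-finding rate ≈ 49.1% per month.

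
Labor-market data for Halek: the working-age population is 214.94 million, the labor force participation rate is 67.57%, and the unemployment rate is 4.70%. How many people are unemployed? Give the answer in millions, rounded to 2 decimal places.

Labor force = 0.6757 × 214.94 = 145.23 million.
Unemployed = 0.0470 × 145.23 ≈ 6.83 million.

About 6.83 million are unemployed.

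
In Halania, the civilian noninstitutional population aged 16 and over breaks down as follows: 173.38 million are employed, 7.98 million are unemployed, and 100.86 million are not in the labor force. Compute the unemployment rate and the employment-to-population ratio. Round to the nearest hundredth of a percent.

Unemployment rate ≈ 4.40%; employment-population ratio ≈ 61.43%.

Labor force = employed + unemployed = 173.38 + 7.98 = 181.36 million.
Working-age population = 181.36 + 100.86 = 282.22 million.
Unemployment rate = 7.98 / 181.36 = 4.40%.
Employment-population ratio = 173.38 / 282.22 = 61.43%.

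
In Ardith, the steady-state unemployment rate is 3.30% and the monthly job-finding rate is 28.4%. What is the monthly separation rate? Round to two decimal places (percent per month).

From u* = s/(s+f): s = u·f/(1−u).
s = 0.0330 × 28.4 / (1 − 0.0330) = 0.9372 / 0.9670 ≈ 0.97% per month.

Separation rate ≈ 0.97% per month.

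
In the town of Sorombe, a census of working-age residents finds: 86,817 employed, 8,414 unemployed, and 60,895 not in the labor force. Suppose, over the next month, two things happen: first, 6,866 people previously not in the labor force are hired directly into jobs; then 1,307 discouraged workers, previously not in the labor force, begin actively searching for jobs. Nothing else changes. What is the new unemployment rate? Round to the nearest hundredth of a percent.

Initially, labor force = 86,817 + 8,414 = 95,231, so u = 8,414/95,231 = 8.84%.
After the first change, employed and labor force both rise by 6,866; unemployed unchanged → E = 93,683, U = 8,414, labor force = 102,097.
After the second change, unemployed and labor force both rise by 1,307 → E = 93,683, U = 9,721, labor force = 103,404.
New unemployment rate = 9,721 / 103,404 = 9.40%.

New unemployment rate ≈ 9.40%.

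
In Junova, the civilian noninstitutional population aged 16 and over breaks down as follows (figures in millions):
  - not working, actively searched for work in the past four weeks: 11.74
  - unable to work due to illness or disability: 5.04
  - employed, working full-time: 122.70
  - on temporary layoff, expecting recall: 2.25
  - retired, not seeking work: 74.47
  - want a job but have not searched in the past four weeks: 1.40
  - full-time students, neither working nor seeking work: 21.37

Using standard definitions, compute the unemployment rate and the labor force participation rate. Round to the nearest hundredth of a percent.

Unemployment rate ≈ 10.23%; labor force participation rate ≈ 57.20%.

Employed = 122.70 million.
Unemployed = 11.74 + 2.25 = 13.99 million (jobless and actively searching, or on temporary layoff).
Labor force = 122.70 + 13.99 = 136.69 million.
Not in labor force = 5.04 + 74.47 + 1.40 + 21.37 = 102.28 million (those not working and not actively searching are outside the labor force — including those who want a job but have given up searching).
Civilian working-age population = 136.69 + 102.28 = 238.97 million.
Unemployment rate = 13.99 / 136.69 = 10.23%.
Labor force participation rate = 136.69 / 238.97 = 57.20%.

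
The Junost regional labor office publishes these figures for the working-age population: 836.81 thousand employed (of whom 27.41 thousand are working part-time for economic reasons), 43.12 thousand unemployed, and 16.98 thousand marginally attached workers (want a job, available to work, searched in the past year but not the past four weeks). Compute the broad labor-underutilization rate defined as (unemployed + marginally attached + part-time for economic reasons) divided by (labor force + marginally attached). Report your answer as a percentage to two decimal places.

Broad underutilization rate ≈ 9.76%.

Labor force = 836.81 + 43.12 = 879.93 thousand.
Numerator = 43.12 + 16.98 + 27.41 = 87.51 thousand.
Denominator = 879.93 + 16.98 = 896.91 thousand.
Broad rate = 87.51 / 896.91 = 9.76%.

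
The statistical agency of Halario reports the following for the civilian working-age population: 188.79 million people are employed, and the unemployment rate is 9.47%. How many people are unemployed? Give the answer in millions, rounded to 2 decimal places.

About 19.75 million are unemployed.

Let U be the number unemployed. The labor force is E + U, and U/(E+U) = 0.0947.
So U = 0.0947 × 188.79 / (1 − 0.0947) = 17.8784 / 0.9053 ≈ 19.75 million.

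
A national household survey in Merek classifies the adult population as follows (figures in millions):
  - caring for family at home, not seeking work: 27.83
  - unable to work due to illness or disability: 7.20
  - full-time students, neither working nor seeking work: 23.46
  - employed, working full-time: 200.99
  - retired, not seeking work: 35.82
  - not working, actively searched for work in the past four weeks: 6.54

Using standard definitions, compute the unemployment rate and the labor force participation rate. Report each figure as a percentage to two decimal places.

Employed = 200.99 million.
Unemployed = 6.54 million.
Labor force = 200.99 + 6.54 = 207.53 million.
Not in labor force = 27.83 + 7.20 + 23.46 + 35.82 = 94.31 million (those not working and not actively searching are outside the labor force).
Civilian working-age population = 207.53 + 94.31 = 301.84 million.
Unemployment rate = 6.54 / 207.53 = 3.15%.
Labor force participation rate = 207.53 / 301.84 = 68.75%.

Unemployment rate ≈ 3.15%; labor force participation rate ≈ 68.75%.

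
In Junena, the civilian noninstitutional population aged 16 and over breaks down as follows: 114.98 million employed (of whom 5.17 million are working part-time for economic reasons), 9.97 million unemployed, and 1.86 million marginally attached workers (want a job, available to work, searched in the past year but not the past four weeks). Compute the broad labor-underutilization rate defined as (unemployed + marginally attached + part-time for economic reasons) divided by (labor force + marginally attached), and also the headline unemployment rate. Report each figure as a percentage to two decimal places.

Broad underutilization rate ≈ 13.41%; headline unemployment rate ≈ 7.98%.

Labor force = 114.98 + 9.97 = 124.95 million.
Numerator = 9.97 + 1.86 + 5.17 = 17.00 million.
Denominator = 124.95 + 1.86 = 126.81 million.
Broad rate = 17.00 / 126.81 = 13.41%.
Headline unemployment rate = 9.97 / 124.95 = 7.98%.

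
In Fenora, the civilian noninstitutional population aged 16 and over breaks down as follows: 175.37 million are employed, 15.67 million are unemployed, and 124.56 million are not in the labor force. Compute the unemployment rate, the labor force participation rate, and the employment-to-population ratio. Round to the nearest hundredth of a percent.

Unemployment rate ≈ 8.20%; labor force participation rate ≈ 60.53%; employment-population ratio ≈ 55.57%.

Labor force = employed + unemployed = 175.37 + 15.67 = 191.04 million.
Working-age population = 191.04 + 124.56 = 315.60 million.
Unemployment rate = 15.67 / 191.04 = 8.20%.
Labor force participation rate = 191.04 / 315.60 = 60.53%.
Employment-population ratio = 175.37 / 315.60 = 55.57%.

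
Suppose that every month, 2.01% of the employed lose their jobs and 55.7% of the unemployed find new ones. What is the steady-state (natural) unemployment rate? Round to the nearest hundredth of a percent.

Steady-state unemployment rate ≈ 3.48%.

At steady state the flows balance: s·E = f·U, so U/(E+U) = s/(s+f).
u* = 2.01 / (2.01 + 55.7) = 2.01 / 57.71 = 3.48%.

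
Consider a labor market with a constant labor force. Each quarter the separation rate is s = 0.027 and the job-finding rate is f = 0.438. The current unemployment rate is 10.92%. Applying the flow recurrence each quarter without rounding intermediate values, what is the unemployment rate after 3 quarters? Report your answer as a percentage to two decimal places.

With a fixed labor force, u_{t+1} = u_t + s·(1−u_t) − f·u_t = u_t·(1−s−f) + s.
Here 1−s−f = 0.535 and s = 0.027.
u_1 = 0.109200 × 0.535 + 0.027 = 0.085422.
u_2 = 0.085422 × 0.535 + 0.027 = 0.072701.
u_3 = 0.072701 × 0.535 + 0.027 = 0.065895.

Unemployment rate after three quarters ≈ 6.59%.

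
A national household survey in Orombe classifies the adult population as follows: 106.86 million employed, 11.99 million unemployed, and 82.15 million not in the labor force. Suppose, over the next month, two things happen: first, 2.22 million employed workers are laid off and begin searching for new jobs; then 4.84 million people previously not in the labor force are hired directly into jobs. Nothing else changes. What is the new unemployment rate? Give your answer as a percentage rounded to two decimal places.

New unemployment rate ≈ 11.49%.

Initially, labor force = 106.86 + 11.99 = 118.85 million, so u = 11.99/118.85 = 10.09%.
After the first change, employed falls and unemployed rises by 2.22; labor force unchanged → E = 104.64, U = 14.21, labor force = 118.85 million.
After the second change, employed and labor force both rise by 4.84; unemployed unchanged → E = 109.48, U = 14.21, labor force = 123.69 million.
New unemployment rate = 14.21 / 123.69 = 11.49%.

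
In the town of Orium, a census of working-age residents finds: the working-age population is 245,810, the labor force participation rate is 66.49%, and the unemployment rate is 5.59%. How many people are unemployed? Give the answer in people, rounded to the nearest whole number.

About 9,136 are unemployed.

Labor force = 0.6649 × 245,810 = 163,439.
Unemployed = 0.0559 × 163,439 ≈ 9,136.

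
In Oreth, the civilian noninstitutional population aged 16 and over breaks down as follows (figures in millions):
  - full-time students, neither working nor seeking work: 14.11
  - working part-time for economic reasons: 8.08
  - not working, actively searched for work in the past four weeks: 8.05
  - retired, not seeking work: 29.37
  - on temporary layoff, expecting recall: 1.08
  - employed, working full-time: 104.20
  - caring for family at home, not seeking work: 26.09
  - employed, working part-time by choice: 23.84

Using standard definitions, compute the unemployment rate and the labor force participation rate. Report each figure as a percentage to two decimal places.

Employed = 8.08 + 104.20 + 23.84 = 136.12 million (anyone who worked, including part-time for economic reasons, counts as employed).
Unemployed = 8.05 + 1.08 = 9.13 million (jobless and actively searching, or on temporary layoff).
Labor force = 136.12 + 9.13 = 145.25 million.
Not in labor force = 14.11 + 29.37 + 26.09 = 69.57 million (those not working and not actively searching are outside the labor force).
Civilian working-age population = 145.25 + 69.57 = 214.82 million.
Unemployment rate = 9.13 / 145.25 = 6.29%.
Labor force participation rate = 145.25 / 214.82 = 67.61%.

Unemployment rate ≈ 6.29%; labor force participation rate ≈ 67.61%.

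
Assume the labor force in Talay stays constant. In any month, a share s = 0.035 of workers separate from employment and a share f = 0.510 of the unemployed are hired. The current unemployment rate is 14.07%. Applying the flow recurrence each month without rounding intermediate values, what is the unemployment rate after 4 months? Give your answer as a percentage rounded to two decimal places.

With a fixed labor force, u_{t+1} = u_t + s·(1−u_t) − f·u_t = u_t·(1−s−f) + s.
Here 1−s−f = 0.455 and s = 0.035.
u_1 = 0.140700 × 0.455 + 0.035 = 0.099018.
u_2 = 0.099018 × 0.455 + 0.035 = 0.080053.
u_3 = 0.080053 × 0.455 + 0.035 = 0.071424.
u_4 = 0.071424 × 0.455 + 0.035 = 0.067498.

Unemployment rate after four months ≈ 6.75%.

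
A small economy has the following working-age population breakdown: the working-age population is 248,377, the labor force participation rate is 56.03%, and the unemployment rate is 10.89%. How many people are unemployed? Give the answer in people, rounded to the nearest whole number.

Labor force = 0.5603 × 248,377 = 139,166.
Unemployed = 0.1089 × 139,166 ≈ 15,155.

About 15,155 are unemployed.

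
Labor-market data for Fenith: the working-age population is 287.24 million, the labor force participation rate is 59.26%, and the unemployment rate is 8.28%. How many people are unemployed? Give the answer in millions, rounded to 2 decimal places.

About 14.09 million are unemployed.

Labor force = 0.5926 × 287.24 = 170.22 million.
Unemployed = 0.0828 × 170.22 ≈ 14.09 million.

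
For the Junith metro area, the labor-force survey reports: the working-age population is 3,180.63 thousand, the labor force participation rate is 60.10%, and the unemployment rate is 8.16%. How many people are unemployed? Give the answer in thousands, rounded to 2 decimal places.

About 155.98 thousand are unemployed.

Labor force = 0.6010 × 3,180.63 = 1,911.56 thousand.
Unemployed = 0.0816 × 1,911.56 ≈ 155.98 thousand.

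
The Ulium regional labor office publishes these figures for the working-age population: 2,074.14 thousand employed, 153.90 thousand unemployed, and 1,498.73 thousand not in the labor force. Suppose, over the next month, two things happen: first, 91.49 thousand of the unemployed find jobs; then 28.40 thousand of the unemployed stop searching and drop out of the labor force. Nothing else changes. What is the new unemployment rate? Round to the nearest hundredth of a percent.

New unemployment rate ≈ 1.55%.

Initially, labor force = 2,074.14 + 153.90 = 2,228.04 thousand, so u = 153.90/2,228.04 = 6.91%.
After the first change, unemployed falls and employed rises by 91.49; labor force unchanged → E = 2,165.63, U = 62.41, labor force = 2,228.04 thousand.
After the second change, unemployed and labor force both fall by 28.40 → E = 2,165.63, U = 34.01, labor force = 2,199.64 thousand.
New unemployment rate = 34.01 / 2,199.64 = 1.55%.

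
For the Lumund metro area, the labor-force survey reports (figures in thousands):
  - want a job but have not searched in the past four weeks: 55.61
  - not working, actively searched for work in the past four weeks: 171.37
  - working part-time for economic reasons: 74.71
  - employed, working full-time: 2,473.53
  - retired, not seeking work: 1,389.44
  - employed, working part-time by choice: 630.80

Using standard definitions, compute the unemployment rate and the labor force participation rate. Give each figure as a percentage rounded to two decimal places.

Unemployment rate ≈ 5.11%; labor force participation rate ≈ 69.87%.

Employed = 74.71 + 2,473.53 + 630.80 = 3,179.04 thousand (anyone who worked, including part-time for economic reasons, counts as employed).
Unemployed = 171.37 thousand.
Labor force = 3,179.04 + 171.37 = 3,350.41 thousand.
Not in labor force = 55.61 + 1,389.44 = 1,445.05 thousand (those not working and not actively searching are outside the labor force — including those who want a job but have given up searching).
Civilian working-age population = 3,350.41 + 1,445.05 = 4,795.46 thousand.
Unemployment rate = 171.37 / 3,350.41 = 5.11%.
Labor force participation rate = 3,350.41 / 4,795.46 = 69.87%.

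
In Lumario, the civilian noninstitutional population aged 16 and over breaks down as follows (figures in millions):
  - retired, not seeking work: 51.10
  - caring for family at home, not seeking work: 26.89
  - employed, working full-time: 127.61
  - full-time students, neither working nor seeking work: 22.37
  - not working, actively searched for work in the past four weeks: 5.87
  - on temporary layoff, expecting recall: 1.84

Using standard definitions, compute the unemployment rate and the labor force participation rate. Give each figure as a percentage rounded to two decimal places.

Unemployment rate ≈ 5.70%; labor force participation rate ≈ 57.42%.

Employed = 127.61 million.
Unemployed = 5.87 + 1.84 = 7.71 million (jobless and actively searching, or on temporary layoff).
Labor force = 127.61 + 7.71 = 135.32 million.
Not in labor force = 51.10 + 26.89 + 22.37 = 100.36 million (those not working and not actively searching are outside the labor force).
Civilian working-age population = 135.32 + 100.36 = 235.68 million.
Unemployment rate = 7.71 / 135.32 = 5.70%.
Labor force participation rate = 135.32 / 235.68 = 57.42%.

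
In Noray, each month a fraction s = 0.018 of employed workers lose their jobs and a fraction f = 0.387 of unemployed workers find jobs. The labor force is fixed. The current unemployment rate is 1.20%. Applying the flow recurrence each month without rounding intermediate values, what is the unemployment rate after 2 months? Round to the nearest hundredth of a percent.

With a fixed labor force, u_{t+1} = u_t + s·(1−u_t) − f·u_t = u_t·(1−s−f) + s.
Here 1−s−f = 0.595 and s = 0.018.
u_1 = 0.012000 × 0.595 + 0.018 = 0.025140.
u_2 = 0.025140 × 0.595 + 0.018 = 0.032958.

Unemployment rate after two months ≈ 3.30%.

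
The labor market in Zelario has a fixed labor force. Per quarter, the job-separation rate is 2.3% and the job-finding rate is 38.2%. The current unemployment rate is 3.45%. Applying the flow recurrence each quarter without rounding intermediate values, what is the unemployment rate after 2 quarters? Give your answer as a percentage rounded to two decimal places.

Unemployment rate after two quarters ≈ 4.89%.

With a fixed labor force, u_{t+1} = u_t + s·(1−u_t) − f·u_t = u_t·(1−s−f) + s.
Here 1−s−f = 0.595 and s = 0.023.
u_1 = 0.034500 × 0.595 + 0.023 = 0.043527.
u_2 = 0.043527 × 0.595 + 0.023 = 0.048899.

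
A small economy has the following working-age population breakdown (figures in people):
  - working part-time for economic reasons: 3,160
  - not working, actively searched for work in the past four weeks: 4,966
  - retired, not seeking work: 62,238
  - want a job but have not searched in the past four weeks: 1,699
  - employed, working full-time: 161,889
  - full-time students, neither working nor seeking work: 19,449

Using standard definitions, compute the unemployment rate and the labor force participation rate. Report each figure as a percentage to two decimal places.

Employed = 3,160 + 161,889 = 165,049 (anyone who worked, including part-time for economic reasons, counts as employed).
Unemployed = 4,966.
Labor force = 165,049 + 4,966 = 170,015.
Not in labor force = 62,238 + 1,699 + 19,449 = 83,386 (those not working and not actively searching are outside the labor force — including those who want a job but have given up searching).
Civilian working-age population = 170,015 + 83,386 = 253,401.
Unemployment rate = 4,966 / 170,015 = 2.92%.
Labor force participation rate = 170,015 / 253,401 = 67.09%.

Unemployment rate ≈ 2.92%; labor force participation rate ≈ 67.09%.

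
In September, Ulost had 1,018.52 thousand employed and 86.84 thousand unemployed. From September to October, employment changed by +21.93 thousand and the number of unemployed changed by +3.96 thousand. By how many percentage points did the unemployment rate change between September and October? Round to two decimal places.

The unemployment rate changed by +0.17 percentage points.

September: labor force = 1,018.52 + 86.84 = 1,105.36; u = 86.84/1,105.36 = 7.86%.
October: labor force = 1,040.45 + 90.80 = 1,131.25; u = 90.80/1,131.25 = 8.03%.
Change = 8.03% − 7.86% = +0.17 pp.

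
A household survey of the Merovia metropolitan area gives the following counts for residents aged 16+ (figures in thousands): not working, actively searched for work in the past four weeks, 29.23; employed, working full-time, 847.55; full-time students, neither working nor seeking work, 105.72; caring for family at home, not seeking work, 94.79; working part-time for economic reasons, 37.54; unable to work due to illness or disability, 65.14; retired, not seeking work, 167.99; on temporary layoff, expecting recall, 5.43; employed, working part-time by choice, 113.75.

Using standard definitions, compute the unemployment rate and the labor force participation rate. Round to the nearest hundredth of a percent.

Unemployment rate ≈ 3.35%; labor force participation rate ≈ 70.44%.

Employed = 847.55 + 37.54 + 113.75 = 998.84 thousand (anyone who worked, including part-time for economic reasons, counts as employed).
Unemployed = 29.23 + 5.43 = 34.66 thousand (jobless and actively searching, or on temporary layoff).
Labor force = 998.84 + 34.66 = 1,033.50 thousand.
Not in labor force = 105.72 + 94.79 + 65.14 + 167.99 = 433.64 thousand (those not working and not actively searching are outside the labor force).
Civilian working-age population = 1,033.50 + 433.64 = 1,467.14 thousand.
Unemployment rate = 34.66 / 1,033.50 = 3.35%.
Labor force participation rate = 1,033.50 / 1,467.14 = 70.44%.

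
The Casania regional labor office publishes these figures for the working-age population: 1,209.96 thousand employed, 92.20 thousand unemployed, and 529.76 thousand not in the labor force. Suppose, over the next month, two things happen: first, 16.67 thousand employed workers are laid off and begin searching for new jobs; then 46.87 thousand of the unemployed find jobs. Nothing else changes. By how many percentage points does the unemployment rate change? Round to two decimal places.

Initially, labor force = 1,209.96 + 92.20 = 1,302.16 thousand, so u = 92.20/1,302.16 = 7.08%.
After the first change, employed falls and unemployed rises by 16.67; labor force unchanged → E = 1,193.29, U = 108.87, labor force = 1,302.16 thousand.
After the second change, unemployed falls and employed rises by 46.87; labor force unchanged → E = 1,240.16, U = 62.00, labor force = 1,302.16 thousand.
New unemployment rate = 62.00 / 1,302.16 = 4.76%.
Change = 4.76% − 7.08% = −2.32 percentage points.

The unemployment rate changes by −2.32 percentage points.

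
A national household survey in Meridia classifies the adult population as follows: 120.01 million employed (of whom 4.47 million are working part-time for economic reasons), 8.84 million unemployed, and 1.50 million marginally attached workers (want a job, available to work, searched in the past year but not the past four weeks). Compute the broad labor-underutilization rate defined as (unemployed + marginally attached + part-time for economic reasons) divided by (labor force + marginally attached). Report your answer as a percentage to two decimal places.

Broad underutilization rate ≈ 11.36%.

Labor force = 120.01 + 8.84 = 128.85 million.
Numerator = 8.84 + 1.50 + 4.47 = 14.81 million.
Denominator = 128.85 + 1.50 = 130.35 million.
Broad rate = 14.81 / 130.35 = 11.36%.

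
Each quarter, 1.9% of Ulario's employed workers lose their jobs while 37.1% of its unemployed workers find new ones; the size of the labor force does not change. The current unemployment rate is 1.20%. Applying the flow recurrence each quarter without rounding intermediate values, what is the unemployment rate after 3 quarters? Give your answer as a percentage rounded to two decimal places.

Unemployment rate after three quarters ≈ 4.04%.

With a fixed labor force, u_{t+1} = u_t + s·(1−u_t) − f·u_t = u_t·(1−s−f) + s.
Here 1−s−f = 0.610 and s = 0.019.
u_1 = 0.012000 × 0.610 + 0.019 = 0.026320.
u_2 = 0.026320 × 0.610 + 0.019 = 0.035055.
u_3 = 0.035055 × 0.610 + 0.019 = 0.040384.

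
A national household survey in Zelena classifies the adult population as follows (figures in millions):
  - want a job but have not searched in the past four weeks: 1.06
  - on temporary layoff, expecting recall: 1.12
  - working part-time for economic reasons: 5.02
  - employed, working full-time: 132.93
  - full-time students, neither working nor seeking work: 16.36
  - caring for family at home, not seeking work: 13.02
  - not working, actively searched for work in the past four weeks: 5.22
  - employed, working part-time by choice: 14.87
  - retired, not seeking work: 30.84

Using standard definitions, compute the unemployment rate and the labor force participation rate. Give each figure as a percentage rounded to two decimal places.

Unemployment rate ≈ 3.98%; labor force participation rate ≈ 72.20%.

Employed = 5.02 + 132.93 + 14.87 = 152.82 million (anyone who worked, including part-time for economic reasons, counts as employed).
Unemployed = 1.12 + 5.22 = 6.34 million (jobless and actively searching, or on temporary layoff).
Labor force = 152.82 + 6.34 = 159.16 million.
Not in labor force = 1.06 + 16.36 + 13.02 + 30.84 = 61.28 million (those not working and not actively searching are outside the labor force — including those who want a job but have given up searching).
Civilian working-age population = 159.16 + 61.28 = 220.44 million.
Unemployment rate = 6.34 / 159.16 = 3.98%.
Labor force participation rate = 159.16 / 220.44 = 72.20%.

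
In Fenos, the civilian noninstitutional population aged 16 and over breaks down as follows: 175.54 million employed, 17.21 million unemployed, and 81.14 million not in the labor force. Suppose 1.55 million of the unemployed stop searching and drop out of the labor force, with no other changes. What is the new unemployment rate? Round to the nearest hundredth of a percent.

New unemployment rate ≈ 8.19%.

Initially, labor force = 175.54 + 17.21 = 192.75 million, so u = 17.21/192.75 = 8.93%.
After the change, unemployed and labor force both fall by 1.55 → E = 175.54, U = 15.66, labor force = 191.20 million.
New unemployment rate = 15.66 / 191.20 = 8.19%.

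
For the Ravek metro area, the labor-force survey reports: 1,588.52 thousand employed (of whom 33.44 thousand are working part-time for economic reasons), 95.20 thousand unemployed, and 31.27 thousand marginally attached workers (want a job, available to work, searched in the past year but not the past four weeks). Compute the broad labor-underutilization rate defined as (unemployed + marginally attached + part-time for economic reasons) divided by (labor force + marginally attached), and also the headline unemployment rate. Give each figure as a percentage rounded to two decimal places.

Broad underutilization rate ≈ 9.32%; headline unemployment rate ≈ 5.65%.

Labor force = 1,588.52 + 95.20 = 1,683.72 thousand.
Numerator = 95.20 + 31.27 + 33.44 = 159.91 thousand.
Denominator = 1,683.72 + 31.27 = 1,714.99 thousand.
Broad rate = 159.91 / 1,714.99 = 9.32%.
Headline unemployment rate = 95.20 / 1,683.72 = 5.65%.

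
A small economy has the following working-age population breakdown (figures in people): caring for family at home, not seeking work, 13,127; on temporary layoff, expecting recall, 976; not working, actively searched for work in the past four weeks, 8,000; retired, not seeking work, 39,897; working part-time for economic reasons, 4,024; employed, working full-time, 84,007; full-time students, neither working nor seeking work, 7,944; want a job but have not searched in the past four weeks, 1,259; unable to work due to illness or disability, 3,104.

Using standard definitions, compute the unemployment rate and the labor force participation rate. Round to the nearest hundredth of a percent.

Employed = 4,024 + 84,007 = 88,031 (anyone who worked, including part-time for economic reasons, counts as employed).
Unemployed = 976 + 8,000 = 8,976 (jobless and actively searching, or on temporary layoff).
Labor force = 88,031 + 8,976 = 97,007.
Not in labor force = 13,127 + 39,897 + 7,944 + 1,259 + 3,104 = 65,331 (those not working and not actively searching are outside the labor force — including those who want a job but have given up searching).
Civilian working-age population = 97,007 + 65,331 = 162,338.
Unemployment rate = 8,976 / 97,007 = 9.25%.
Labor force participation rate = 97,007 / 162,338 = 59.76%.

Unemployment rate ≈ 9.25%; labor force participation rate ≈ 59.76%.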